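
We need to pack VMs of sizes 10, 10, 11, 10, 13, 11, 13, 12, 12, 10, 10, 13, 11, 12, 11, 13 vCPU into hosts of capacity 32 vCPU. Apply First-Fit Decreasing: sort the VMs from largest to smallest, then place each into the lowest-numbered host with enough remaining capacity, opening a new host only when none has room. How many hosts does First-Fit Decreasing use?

Sorted descending: 13, 13, 13, 13, 12, 12, 12, 11, 11, 11, 11, 10, 10, 10, 10, 10.
Put 13 vCPU in host 1; 19 vCPU remain.
Put 13 vCPU in host 1; 6 vCPU remain.
Put 13 vCPU in host 2; 19 vCPU remain.
Put 13 vCPU in host 2; 6 vCPU remain.
Put 12 vCPU in host 3; 20 vCPU remain.
Put 12 vCPU in host 3; 8 vCPU remain.
Put 12 vCPU in host 4; 20 vCPU remain.
Put 11 vCPU in host 4; 9 vCPU remain.
Put 11 vCPU in host 5; 21 vCPU remain.
Put 11 vCPU in host 5; 10 vCPU remain.
Put 11 vCPU in host 6; 21 vCPU remain.
Put 10 vCPU in host 5; 0 vCPU remain.
Put 10 vCPU in host 6; 11 vCPU remain.
Put 10 vCPU in host 6; 1 vCPU remain.
Put 10 vCPU in host 7; 22 vCPU remain.
Put 10 vCPU in host 7; 12 vCPU remain.
Final hosts: [13,13] [13,13] [12,12] [12,11] [11,11,10] [11,10,10] [10,10].

7 hosts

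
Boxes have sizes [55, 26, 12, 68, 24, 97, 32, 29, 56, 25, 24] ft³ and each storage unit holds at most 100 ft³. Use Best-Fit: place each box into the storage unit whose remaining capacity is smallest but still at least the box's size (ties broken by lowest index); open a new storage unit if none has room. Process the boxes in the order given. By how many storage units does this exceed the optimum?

Best-Fit: [55,26,12] [68,24] [97] [32,29,25] [56,24] → 5 storage units.
Total size 448 ft³; any packing needs at least ⌈448/100⌉ = 5 storage units.
So 5 is already optimal.

0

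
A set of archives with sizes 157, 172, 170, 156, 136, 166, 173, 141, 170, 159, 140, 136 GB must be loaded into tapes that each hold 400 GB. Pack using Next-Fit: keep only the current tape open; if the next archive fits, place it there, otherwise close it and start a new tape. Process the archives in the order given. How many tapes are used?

Put 157 GB in tape 1; 243 GB remain.
Put 172 GB in tape 1; 71 GB remain.
Put 170 GB in tape 2; 230 GB remain.
Put 156 GB in tape 2; 74 GB remain.
Put 136 GB in tape 3; 264 GB remain.
Put 166 GB in tape 3; 98 GB remain.
Put 173 GB in tape 4; 227 GB remain.
Put 141 GB in tape 4; 86 GB remain.
Put 170 GB in tape 5; 230 GB remain.
Put 159 GB in tape 5; 71 GB remain.
Put 140 GB in tape 6; 260 GB remain.
Put 136 GB in tape 6; 124 GB remain.

6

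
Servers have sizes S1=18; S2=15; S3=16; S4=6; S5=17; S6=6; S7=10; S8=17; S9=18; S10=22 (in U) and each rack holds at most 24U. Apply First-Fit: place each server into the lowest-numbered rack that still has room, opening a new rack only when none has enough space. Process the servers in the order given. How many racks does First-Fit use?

8

rack 1: place S1 (18U), 6U left
rack 2: place S2 (15U), 9U left
rack 3: place S3 (16U), 8U left
rack 1: place S4 (6U), 0U left
rack 4: place S5 (17U), 7U left
rack 2: place S6 (6U), 3U left
rack 5: place S7 (10U), 14U left
rack 6: place S8 (17U), 7U left
rack 7: place S9 (18U), 6U left
rack 8: place S10 (22U), 2U left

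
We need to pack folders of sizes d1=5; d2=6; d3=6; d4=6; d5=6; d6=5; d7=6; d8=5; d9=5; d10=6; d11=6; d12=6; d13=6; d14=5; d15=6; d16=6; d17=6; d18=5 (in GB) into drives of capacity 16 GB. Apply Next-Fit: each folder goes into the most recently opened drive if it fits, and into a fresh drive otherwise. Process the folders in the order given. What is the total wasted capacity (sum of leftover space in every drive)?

Put d1 (5 GB) in drive 1; 11 GB remain.
Put d2 (6 GB) in drive 1; 5 GB remain.
Put d3 (6 GB) in drive 2; 10 GB remain.
Put d4 (6 GB) in drive 2; 4 GB remain.
Put d5 (6 GB) in drive 3; 10 GB remain.
Put d6 (5 GB) in drive 3; 5 GB remain.
Put d7 (6 GB) in drive 4; 10 GB remain.
Put d8 (5 GB) in drive 4; 5 GB remain.
Put d9 (5 GB) in drive 4; 0 GB remain.
Put d10 (6 GB) in drive 5; 10 GB remain.
Put d11 (6 GB) in drive 5; 4 GB remain.
Put d12 (6 GB) in drive 6; 10 GB remain.
Put d13 (6 GB) in drive 6; 4 GB remain.
Put d14 (5 GB) in drive 7; 11 GB remain.
Put d15 (6 GB) in drive 7; 5 GB remain.
Put d16 (6 GB) in drive 8; 10 GB remain.
Put d17 (6 GB) in drive 8; 4 GB remain.
Put d18 (5 GB) in drive 9; 11 GB remain.
9 drives × 16 GB = 144 GB; used 102 GB; unused 42 GB.

42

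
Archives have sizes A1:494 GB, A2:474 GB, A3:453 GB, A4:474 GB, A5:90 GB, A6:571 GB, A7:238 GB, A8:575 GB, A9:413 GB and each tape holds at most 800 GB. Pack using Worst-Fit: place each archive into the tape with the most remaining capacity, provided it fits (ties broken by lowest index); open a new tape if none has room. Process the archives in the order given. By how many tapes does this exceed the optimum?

Worst-Fit: [494] [474,238] [453,90] [474] [571] [575] [413] → 7 tapes.
7 archives exceed 400 GB (half the capacity), and no two of those can share a tape, so at least 7 tapes are needed.
So 7 is already optimal.

0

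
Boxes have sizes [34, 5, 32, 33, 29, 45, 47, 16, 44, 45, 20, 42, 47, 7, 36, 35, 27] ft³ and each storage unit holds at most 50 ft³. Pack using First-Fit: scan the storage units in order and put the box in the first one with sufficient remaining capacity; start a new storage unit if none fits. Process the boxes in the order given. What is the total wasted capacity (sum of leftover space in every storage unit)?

106

Put 34 ft³ in storage unit 1; 16 ft³ remain.
Put 5 ft³ in storage unit 1; 11 ft³ remain.
Put 32 ft³ in storage unit 2; 18 ft³ remain.
Put 33 ft³ in storage unit 3; 17 ft³ remain.
Put 29 ft³ in storage unit 4; 21 ft³ remain.
Put 45 ft³ in storage unit 5; 5 ft³ remain.
Put 47 ft³ in storage unit 6; 3 ft³ remain.
Put 16 ft³ in storage unit 2; 2 ft³ remain.
Put 44 ft³ in storage unit 7; 6 ft³ remain.
Put 45 ft³ in storage unit 8; 5 ft³ remain.
Put 20 ft³ in storage unit 4; 1 ft³ remain.
Put 42 ft³ in storage unit 9; 8 ft³ remain.
Put 47 ft³ in storage unit 10; 3 ft³ remain.
Put 7 ft³ in storage unit 1; 4 ft³ remain.
Put 36 ft³ in storage unit 11; 14 ft³ remain.
Put 35 ft³ in storage unit 12; 15 ft³ remain.
Put 27 ft³ in storage unit 13; 23 ft³ remain.
13 storage units × 50 ft³ = 650 ft³; used 544 ft³; unused 106 ft³.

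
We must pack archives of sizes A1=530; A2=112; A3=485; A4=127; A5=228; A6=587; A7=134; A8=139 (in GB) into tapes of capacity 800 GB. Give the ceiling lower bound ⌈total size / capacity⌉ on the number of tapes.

3

Total size = 530 + 112 + 485 + 127 + 228 + 587 + 134 + 139 = 2342 GB.
⌈2342 / 800⌉ = 3.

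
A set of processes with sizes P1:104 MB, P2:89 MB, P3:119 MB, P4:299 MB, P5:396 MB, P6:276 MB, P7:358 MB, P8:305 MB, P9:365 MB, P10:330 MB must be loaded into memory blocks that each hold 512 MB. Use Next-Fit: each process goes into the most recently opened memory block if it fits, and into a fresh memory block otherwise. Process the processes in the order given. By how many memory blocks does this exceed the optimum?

1

Next-Fit: [104,89,119] [299] [396] [276] [358] [305] [365] [330] → 8 memory blocks.
7 processes exceed 256 MB (half the capacity), and no two of those can share a memory block, so at least 7 memory blocks are needed.
An optimal packing achieves that bound: [396,104] [365,119] [358,89] [330] [305] [299] [276] → 7 memory blocks.
Excess: 8 − 7 = 1.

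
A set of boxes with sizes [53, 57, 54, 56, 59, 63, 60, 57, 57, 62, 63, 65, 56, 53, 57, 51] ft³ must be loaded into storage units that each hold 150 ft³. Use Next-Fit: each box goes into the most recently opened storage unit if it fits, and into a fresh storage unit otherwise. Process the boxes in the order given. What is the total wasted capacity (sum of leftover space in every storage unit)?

storage unit 1: place 53 ft³, 97 ft³ left
storage unit 1: place 57 ft³, 40 ft³ left
storage unit 2: place 54 ft³, 96 ft³ left
storage unit 2: place 56 ft³, 40 ft³ left
storage unit 3: place 59 ft³, 91 ft³ left
storage unit 3: place 63 ft³, 28 ft³ left
storage unit 4: place 60 ft³, 90 ft³ left
storage unit 4: place 57 ft³, 33 ft³ left
storage unit 5: place 57 ft³, 93 ft³ left
storage unit 5: place 62 ft³, 31 ft³ left
storage unit 6: place 63 ft³, 87 ft³ left
storage unit 6: place 65 ft³, 22 ft³ left
storage unit 7: place 56 ft³, 94 ft³ left
storage unit 7: place 53 ft³, 41 ft³ left
storage unit 8: place 57 ft³, 93 ft³ left
storage unit 8: place 51 ft³, 42 ft³ left
8 storage units × 150 ft³ = 1200 ft³; used 923 ft³; unused 277 ft³.

277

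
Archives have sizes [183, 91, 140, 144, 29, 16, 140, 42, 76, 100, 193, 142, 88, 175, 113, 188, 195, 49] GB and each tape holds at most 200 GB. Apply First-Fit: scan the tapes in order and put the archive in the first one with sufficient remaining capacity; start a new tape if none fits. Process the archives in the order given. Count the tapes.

183 GB → tape 1 (remaining 17 GB)
91 GB → tape 2 (remaining 109 GB)
140 GB → tape 3 (remaining 60 GB)
144 GB → tape 4 (remaining 56 GB)
29 GB → tape 2 (remaining 80 GB)
16 GB → tape 1 (remaining 1 GB)
140 GB → tape 5 (remaining 60 GB)
42 GB → tape 2 (remaining 38 GB)
76 GB → tape 6 (remaining 124 GB)
100 GB → tape 6 (remaining 24 GB)
193 GB → tape 7 (remaining 7 GB)
142 GB → tape 8 (remaining 58 GB)
88 GB → tape 9 (remaining 112 GB)
175 GB → tape 10 (remaining 25 GB)
113 GB → tape 11 (remaining 87 GB)
188 GB → tape 12 (remaining 12 GB)
195 GB → tape 13 (remaining 5 GB)
49 GB → tape 3 (remaining 11 GB)
Final tapes: [183,16] [91,29,42] [140,49] [144] [140] [76,100] [193] [142] [88] [175] [113] [188] [195].

13 tapes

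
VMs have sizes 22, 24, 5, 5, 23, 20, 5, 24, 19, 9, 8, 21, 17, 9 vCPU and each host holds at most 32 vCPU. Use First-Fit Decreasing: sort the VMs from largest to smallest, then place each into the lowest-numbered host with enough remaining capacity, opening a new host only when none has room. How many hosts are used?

Sorted descending: 24, 24, 23, 22, 21, 20, 19, 17, 9, 9, 8, 5, 5, 5.
Put 24 vCPU in host 1; 8 vCPU remain.
Put 24 vCPU in host 2; 8 vCPU remain.
Put 23 vCPU in host 3; 9 vCPU remain.
Put 22 vCPU in host 4; 10 vCPU remain.
Put 21 vCPU in host 5; 11 vCPU remain.
Put 20 vCPU in host 6; 12 vCPU remain.
Put 19 vCPU in host 7; 13 vCPU remain.
Put 17 vCPU in host 8; 15 vCPU remain.
Put 9 vCPU in host 3; 0 vCPU remain.
Put 9 vCPU in host 4; 1 vCPU remain.
Put 8 vCPU in host 1; 0 vCPU remain.
Put 5 vCPU in host 2; 3 vCPU remain.
Put 5 vCPU in host 5; 6 vCPU remain.
Put 5 vCPU in host 5; 1 vCPU remain.
Final hosts: [24,8] [24,5] [23,9] [22,9] [21,5,5] [20] [19] [17].

8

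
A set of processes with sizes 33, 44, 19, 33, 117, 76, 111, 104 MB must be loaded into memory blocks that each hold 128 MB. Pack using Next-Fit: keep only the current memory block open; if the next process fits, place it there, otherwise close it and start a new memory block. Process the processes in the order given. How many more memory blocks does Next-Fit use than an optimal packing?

1

Next-Fit: [33,44,19] [33] [117] [76] [111] [104] → 6 memory blocks.
Total size 537 MB; any packing needs at least ⌈537/128⌉ = 5 memory blocks.
An optimal packing achieves that bound: [117] [111] [104,19] [76,44] [33,33] → 5 memory blocks.
Excess: 6 − 5 = 1.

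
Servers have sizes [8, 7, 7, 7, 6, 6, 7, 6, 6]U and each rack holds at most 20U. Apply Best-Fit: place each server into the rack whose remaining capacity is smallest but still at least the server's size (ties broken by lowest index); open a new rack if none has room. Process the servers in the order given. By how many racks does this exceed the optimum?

1

Best-Fit: [8,7] [7,7,6] [6,7,6] [6] → 4 racks.
Total size 60U; any packing needs at least ⌈60/20⌉ = 3 racks.
An optimal packing achieves that bound: [8,6,6] [7,7,6] [7,7,6] → 3 racks.
Excess: 4 − 3 = 1.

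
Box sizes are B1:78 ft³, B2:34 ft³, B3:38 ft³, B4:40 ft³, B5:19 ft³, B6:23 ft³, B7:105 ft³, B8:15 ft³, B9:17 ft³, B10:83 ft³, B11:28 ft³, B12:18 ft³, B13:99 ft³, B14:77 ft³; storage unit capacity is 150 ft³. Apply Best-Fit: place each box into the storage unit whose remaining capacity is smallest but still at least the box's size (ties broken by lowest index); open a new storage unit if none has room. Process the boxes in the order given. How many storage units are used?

Put B1 (78 ft³) in storage unit 1; 72 ft³ remain.
Put B2 (34 ft³) in storage unit 1; 38 ft³ remain.
Put B3 (38 ft³) in storage unit 1; 0 ft³ remain.
Put B4 (40 ft³) in storage unit 2; 110 ft³ remain.
Put B5 (19 ft³) in storage unit 2; 91 ft³ remain.
Put B6 (23 ft³) in storage unit 2; 68 ft³ remain.
Put B7 (105 ft³) in storage unit 3; 45 ft³ remain.
Put B8 (15 ft³) in storage unit 3; 30 ft³ remain.
Put B9 (17 ft³) in storage unit 3; 13 ft³ remain.
Put B10 (83 ft³) in storage unit 4; 67 ft³ remain.
Put B11 (28 ft³) in storage unit 4; 39 ft³ remain.
Put B12 (18 ft³) in storage unit 4; 21 ft³ remain.
Put B13 (99 ft³) in storage unit 5; 51 ft³ remain.
Put B14 (77 ft³) in storage unit 6; 73 ft³ remain.

6 storage units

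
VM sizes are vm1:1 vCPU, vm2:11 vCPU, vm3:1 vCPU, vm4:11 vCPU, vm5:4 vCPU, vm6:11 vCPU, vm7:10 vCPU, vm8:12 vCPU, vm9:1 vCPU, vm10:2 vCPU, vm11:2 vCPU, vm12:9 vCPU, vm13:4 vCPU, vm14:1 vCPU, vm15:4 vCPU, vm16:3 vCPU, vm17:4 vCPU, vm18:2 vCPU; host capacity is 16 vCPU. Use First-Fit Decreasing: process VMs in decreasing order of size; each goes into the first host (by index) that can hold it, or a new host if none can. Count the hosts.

Sorted descending: 12, 11, 11, 11, 10, 9, 4, 4, 4, 4, 3, 2, 2, 2, 1, 1, 1, 1.
Put 12 vCPU in host 1; 4 vCPU remain.
Put 11 vCPU in host 2; 5 vCPU remain.
Put 11 vCPU in host 3; 5 vCPU remain.
Put 11 vCPU in host 4; 5 vCPU remain.
Put 10 vCPU in host 5; 6 vCPU remain.
Put 9 vCPU in host 6; 7 vCPU remain.
Put 4 vCPU in host 1; 0 vCPU remain.
Put 4 vCPU in host 2; 1 vCPU remain.
Put 4 vCPU in host 3; 1 vCPU remain.
Put 4 vCPU in host 4; 1 vCPU remain.
Put 3 vCPU in host 5; 3 vCPU remain.
Put 2 vCPU in host 5; 1 vCPU remain.
Put 2 vCPU in host 6; 5 vCPU remain.
Put 2 vCPU in host 6; 3 vCPU remain.
Put 1 vCPU in host 2; 0 vCPU remain.
Put 1 vCPU in host 3; 0 vCPU remain.
Put 1 vCPU in host 4; 0 vCPU remain.
Put 1 vCPU in host 5; 0 vCPU remain.

6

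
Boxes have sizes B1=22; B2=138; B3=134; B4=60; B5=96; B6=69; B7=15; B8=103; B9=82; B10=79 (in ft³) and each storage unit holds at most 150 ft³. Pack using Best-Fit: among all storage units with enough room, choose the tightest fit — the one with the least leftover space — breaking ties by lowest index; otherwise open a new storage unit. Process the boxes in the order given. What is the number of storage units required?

7 storage units

B1 (22 ft³) → storage unit 1 (remaining 128 ft³)
B2 (138 ft³) → storage unit 2 (remaining 12 ft³)
B3 (134 ft³) → storage unit 3 (remaining 16 ft³)
B4 (60 ft³) → storage unit 1 (remaining 68 ft³)
B5 (96 ft³) → storage unit 4 (remaining 54 ft³)
B6 (69 ft³) → storage unit 5 (remaining 81 ft³)
B7 (15 ft³) → storage unit 3 (remaining 1 ft³)
B8 (103 ft³) → storage unit 6 (remaining 47 ft³)
B9 (82 ft³) → storage unit 7 (remaining 68 ft³)
B10 (79 ft³) → storage unit 5 (remaining 2 ft³)
Final storage units: [22,60] [138] [134,15] [96] [69,79] [103] [82].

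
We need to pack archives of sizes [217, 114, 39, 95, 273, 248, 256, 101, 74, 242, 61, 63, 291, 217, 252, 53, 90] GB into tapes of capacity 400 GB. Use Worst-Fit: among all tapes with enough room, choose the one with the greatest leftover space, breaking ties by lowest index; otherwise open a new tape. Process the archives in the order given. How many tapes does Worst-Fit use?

217 GB → tape 1 (remaining 183 GB)
114 GB → tape 1 (remaining 69 GB)
39 GB → tape 1 (remaining 30 GB)
95 GB → tape 2 (remaining 305 GB)
273 GB → tape 2 (remaining 32 GB)
248 GB → tape 3 (remaining 152 GB)
256 GB → tape 4 (remaining 144 GB)
101 GB → tape 3 (remaining 51 GB)
74 GB → tape 4 (remaining 70 GB)
242 GB → tape 5 (remaining 158 GB)
61 GB → tape 5 (remaining 97 GB)
63 GB → tape 5 (remaining 34 GB)
291 GB → tape 6 (remaining 109 GB)
217 GB → tape 7 (remaining 183 GB)
252 GB → tape 8 (remaining 148 GB)
53 GB → tape 7 (remaining 130 GB)
90 GB → tape 8 (remaining 58 GB)

8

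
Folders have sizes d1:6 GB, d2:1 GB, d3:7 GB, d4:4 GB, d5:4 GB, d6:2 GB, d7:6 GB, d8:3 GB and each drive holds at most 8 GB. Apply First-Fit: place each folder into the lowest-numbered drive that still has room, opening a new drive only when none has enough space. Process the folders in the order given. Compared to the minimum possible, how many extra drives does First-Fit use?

First-Fit: [6,1] [7] [4,4] [2,6] [3] → 5 drives.
Total size 33 GB; any packing needs at least ⌈33/8⌉ = 5 drives.
So 5 is already optimal.

0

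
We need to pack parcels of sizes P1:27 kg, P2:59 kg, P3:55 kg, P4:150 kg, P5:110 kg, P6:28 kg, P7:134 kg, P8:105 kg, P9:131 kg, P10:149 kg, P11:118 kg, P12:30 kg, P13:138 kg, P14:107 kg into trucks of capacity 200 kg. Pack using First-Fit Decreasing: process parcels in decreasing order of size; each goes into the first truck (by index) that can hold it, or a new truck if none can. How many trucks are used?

9 trucks

Sorted descending: 150, 149, 138, 134, 131, 118, 110, 107, 105, 59, 55, 30, 28, 27.
truck 1: place 150 kg, 50 kg left
truck 2: place 149 kg, 51 kg left
truck 3: place 138 kg, 62 kg left
truck 4: place 134 kg, 66 kg left
truck 5: place 131 kg, 69 kg left
truck 6: place 118 kg, 82 kg left
truck 7: place 110 kg, 90 kg left
truck 8: place 107 kg, 93 kg left
truck 9: place 105 kg, 95 kg left
truck 3: place 59 kg, 3 kg left
truck 4: place 55 kg, 11 kg left
truck 1: place 30 kg, 20 kg left
truck 2: place 28 kg, 23 kg left
truck 5: place 27 kg, 42 kg left
Final trucks: [150,30] [149,28] [138,59] [134,55] [131,27] [118] [110] [107] [105].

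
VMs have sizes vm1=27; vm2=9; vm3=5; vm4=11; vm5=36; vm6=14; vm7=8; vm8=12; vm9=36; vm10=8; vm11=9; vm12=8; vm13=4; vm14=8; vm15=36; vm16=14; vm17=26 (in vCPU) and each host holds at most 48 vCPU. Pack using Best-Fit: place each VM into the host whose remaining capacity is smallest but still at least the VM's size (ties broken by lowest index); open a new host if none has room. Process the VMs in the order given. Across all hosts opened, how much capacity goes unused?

65

vm1 (27 vCPU) → host 1 (remaining 21 vCPU)
vm2 (9 vCPU) → host 1 (remaining 12 vCPU)
vm3 (5 vCPU) → host 1 (remaining 7 vCPU)
vm4 (11 vCPU) → host 2 (remaining 37 vCPU)
vm5 (36 vCPU) → host 2 (remaining 1 vCPU)
vm6 (14 vCPU) → host 3 (remaining 34 vCPU)
vm7 (8 vCPU) → host 3 (remaining 26 vCPU)
vm8 (12 vCPU) → host 3 (remaining 14 vCPU)
vm9 (36 vCPU) → host 4 (remaining 12 vCPU)
vm10 (8 vCPU) → host 4 (remaining 4 vCPU)
vm11 (9 vCPU) → host 3 (remaining 5 vCPU)
vm12 (8 vCPU) → host 5 (remaining 40 vCPU)
vm13 (4 vCPU) → host 4 (remaining 0 vCPU)
vm14 (8 vCPU) → host 5 (remaining 32 vCPU)
vm15 (36 vCPU) → host 6 (remaining 12 vCPU)
vm16 (14 vCPU) → host 5 (remaining 18 vCPU)
vm17 (26 vCPU) → host 7 (remaining 22 vCPU)
7 hosts × 48 vCPU = 336 vCPU; used 271 vCPU; unused 65 vCPU.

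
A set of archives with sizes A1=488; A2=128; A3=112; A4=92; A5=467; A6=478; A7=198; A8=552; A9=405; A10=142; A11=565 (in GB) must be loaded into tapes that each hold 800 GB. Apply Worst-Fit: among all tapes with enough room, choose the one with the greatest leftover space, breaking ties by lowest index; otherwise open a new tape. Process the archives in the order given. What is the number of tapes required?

Put A1 (488 GB) in tape 1; 312 GB remain.
Put A2 (128 GB) in tape 1; 184 GB remain.
Put A3 (112 GB) in tape 1; 72 GB remain.
Put A4 (92 GB) in tape 2; 708 GB remain.
Put A5 (467 GB) in tape 2; 241 GB remain.
Put A6 (478 GB) in tape 3; 322 GB remain.
Put A7 (198 GB) in tape 3; 124 GB remain.
Put A8 (552 GB) in tape 4; 248 GB remain.
Put A9 (405 GB) in tape 5; 395 GB remain.
Put A10 (142 GB) in tape 5; 253 GB remain.
Put A11 (565 GB) in tape 6; 235 GB remain.

6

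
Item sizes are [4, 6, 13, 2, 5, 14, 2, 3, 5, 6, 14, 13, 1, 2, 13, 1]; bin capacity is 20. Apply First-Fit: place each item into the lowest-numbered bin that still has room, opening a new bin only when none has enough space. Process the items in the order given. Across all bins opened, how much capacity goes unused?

16

bin 1: place 4, 16 left
bin 1: place 6, 10 left
bin 2: place 13, 7 left
bin 1: place 2, 8 left
bin 1: place 5, 3 left
bin 3: place 14, 6 left
bin 1: place 2, 1 left
bin 2: place 3, 4 left
bin 3: place 5, 1 left
bin 4: place 6, 14 left
bin 4: place 14, 0 left
bin 5: place 13, 7 left
bin 1: place 1, 0 left
bin 2: place 2, 2 left
bin 6: place 13, 7 left
bin 2: place 1, 1 left
6 bins × 20 = 120; used 104; unused 16.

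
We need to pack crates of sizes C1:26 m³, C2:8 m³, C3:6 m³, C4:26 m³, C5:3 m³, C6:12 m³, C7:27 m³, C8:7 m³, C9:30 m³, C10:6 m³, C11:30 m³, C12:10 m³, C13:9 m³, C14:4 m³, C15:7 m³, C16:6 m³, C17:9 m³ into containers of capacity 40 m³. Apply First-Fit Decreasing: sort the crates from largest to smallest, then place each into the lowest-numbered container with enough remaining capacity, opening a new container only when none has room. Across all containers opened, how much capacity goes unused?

Sorted descending: 30, 30, 27, 26, 26, 12, 10, 9, 9, 8, 7, 7, 6, 6, 6, 4, 3.
container 1: place 30 m³, 10 m³ left
container 2: place 30 m³, 10 m³ left
container 3: place 27 m³, 13 m³ left
container 4: place 26 m³, 14 m³ left
container 5: place 26 m³, 14 m³ left
container 3: place 12 m³, 1 m³ left
container 1: place 10 m³, 0 m³ left
container 2: place 9 m³, 1 m³ left
container 4: place 9 m³, 5 m³ left
container 5: place 8 m³, 6 m³ left
container 6: place 7 m³, 33 m³ left
container 6: place 7 m³, 26 m³ left
container 5: place 6 m³, 0 m³ left
container 6: place 6 m³, 20 m³ left
container 6: place 6 m³, 14 m³ left
container 4: place 4 m³, 1 m³ left
container 6: place 3 m³, 11 m³ left
6 containers × 40 m³ = 240 m³; used 226 m³; unused 14 m³.

14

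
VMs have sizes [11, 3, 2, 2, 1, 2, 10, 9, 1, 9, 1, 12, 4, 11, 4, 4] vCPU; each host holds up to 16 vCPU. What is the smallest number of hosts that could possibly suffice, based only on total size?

Total size = 11 + 3 + 2 + 2 + 1 + 2 + 10 + 9 + 1 + 9 + 1 + 12 + 4 + 11 + 4 + 4 = 86 vCPU.
⌈86 / 16⌉ = 6.

6 hosts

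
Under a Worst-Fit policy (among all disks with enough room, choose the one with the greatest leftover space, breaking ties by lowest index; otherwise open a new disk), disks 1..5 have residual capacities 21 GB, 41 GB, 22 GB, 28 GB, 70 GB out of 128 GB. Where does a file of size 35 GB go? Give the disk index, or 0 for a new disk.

5

Disks with room: disk 2 (41 GB), disk 5 (70 GB).
Most room is disk 5 with 70 GB free.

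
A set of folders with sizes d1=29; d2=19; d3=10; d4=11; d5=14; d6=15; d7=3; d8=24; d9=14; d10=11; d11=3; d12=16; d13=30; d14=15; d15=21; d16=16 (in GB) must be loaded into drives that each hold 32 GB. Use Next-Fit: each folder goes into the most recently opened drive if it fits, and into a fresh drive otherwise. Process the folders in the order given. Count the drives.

Put d1 (29 GB) in drive 1; 3 GB remain.
Put d2 (19 GB) in drive 2; 13 GB remain.
Put d3 (10 GB) in drive 2; 3 GB remain.
Put d4 (11 GB) in drive 3; 21 GB remain.
Put d5 (14 GB) in drive 3; 7 GB remain.
Put d6 (15 GB) in drive 4; 17 GB remain.
Put d7 (3 GB) in drive 4; 14 GB remain.
Put d8 (24 GB) in drive 5; 8 GB remain.
Put d9 (14 GB) in drive 6; 18 GB remain.
Put d10 (11 GB) in drive 6; 7 GB remain.
Put d11 (3 GB) in drive 6; 4 GB remain.
Put d12 (16 GB) in drive 7; 16 GB remain.
Put d13 (30 GB) in drive 8; 2 GB remain.
Put d14 (15 GB) in drive 9; 17 GB remain.
Put d15 (21 GB) in drive 10; 11 GB remain.
Put d16 (16 GB) in drive 11; 16 GB remain.

11 drives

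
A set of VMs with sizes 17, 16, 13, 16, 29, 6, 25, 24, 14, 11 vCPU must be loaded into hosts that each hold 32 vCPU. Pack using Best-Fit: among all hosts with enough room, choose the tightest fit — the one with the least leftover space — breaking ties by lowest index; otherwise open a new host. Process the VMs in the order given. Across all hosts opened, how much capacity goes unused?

21

17 vCPU → host 1 (remaining 15 vCPU)
16 vCPU → host 2 (remaining 16 vCPU)
13 vCPU → host 1 (remaining 2 vCPU)
16 vCPU → host 2 (remaining 0 vCPU)
29 vCPU → host 3 (remaining 3 vCPU)
6 vCPU → host 4 (remaining 26 vCPU)
25 vCPU → host 4 (remaining 1 vCPU)
24 vCPU → host 5 (remaining 8 vCPU)
14 vCPU → host 6 (remaining 18 vCPU)
11 vCPU → host 6 (remaining 7 vCPU)
6 hosts × 32 vCPU = 192 vCPU; used 171 vCPU; unused 21 vCPU.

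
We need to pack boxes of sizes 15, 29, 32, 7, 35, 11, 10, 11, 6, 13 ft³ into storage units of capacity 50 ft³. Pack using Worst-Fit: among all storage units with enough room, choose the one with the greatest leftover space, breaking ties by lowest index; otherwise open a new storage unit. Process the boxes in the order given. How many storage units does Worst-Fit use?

4 storage units

15 ft³ → storage unit 1 (remaining 35 ft³)
29 ft³ → storage unit 1 (remaining 6 ft³)
32 ft³ → storage unit 2 (remaining 18 ft³)
7 ft³ → storage unit 2 (remaining 11 ft³)
35 ft³ → storage unit 3 (remaining 15 ft³)
11 ft³ → storage unit 3 (remaining 4 ft³)
10 ft³ → storage unit 2 (remaining 1 ft³)
11 ft³ → storage unit 4 (remaining 39 ft³)
6 ft³ → storage unit 4 (remaining 33 ft³)
13 ft³ → storage unit 4 (remaining 20 ft³)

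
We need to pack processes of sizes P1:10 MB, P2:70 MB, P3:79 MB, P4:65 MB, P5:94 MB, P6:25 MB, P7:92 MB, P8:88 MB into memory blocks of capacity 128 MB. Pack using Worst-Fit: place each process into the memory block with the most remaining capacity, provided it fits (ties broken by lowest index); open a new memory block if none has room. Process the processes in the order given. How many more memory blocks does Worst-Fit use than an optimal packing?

0

Worst-Fit: [10,70] [79] [65,25] [94] [92] [88] → 6 memory blocks.
6 processes exceed 64 MB (half the capacity), and no two of those can share a memory block, so at least 6 memory blocks are needed.
So 6 is already optimal.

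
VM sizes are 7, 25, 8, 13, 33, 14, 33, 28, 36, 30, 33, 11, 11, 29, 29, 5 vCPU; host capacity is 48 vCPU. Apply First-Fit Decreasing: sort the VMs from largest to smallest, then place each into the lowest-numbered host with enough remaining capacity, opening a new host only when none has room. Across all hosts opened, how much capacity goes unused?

Sorted descending: 36, 33, 33, 33, 30, 29, 29, 28, 25, 14, 13, 11, 11, 8, 7, 5.
Put 36 vCPU in host 1; 12 vCPU remain.
Put 33 vCPU in host 2; 15 vCPU remain.
Put 33 vCPU in host 3; 15 vCPU remain.
Put 33 vCPU in host 4; 15 vCPU remain.
Put 30 vCPU in host 5; 18 vCPU remain.
Put 29 vCPU in host 6; 19 vCPU remain.
Put 29 vCPU in host 7; 19 vCPU remain.
Put 28 vCPU in host 8; 20 vCPU remain.
Put 25 vCPU in host 9; 23 vCPU remain.
Put 14 vCPU in host 2; 1 vCPU remain.
Put 13 vCPU in host 3; 2 vCPU remain.
Put 11 vCPU in host 1; 1 vCPU remain.
Put 11 vCPU in host 4; 4 vCPU remain.
Put 8 vCPU in host 5; 10 vCPU remain.
Put 7 vCPU in host 5; 3 vCPU remain.
Put 5 vCPU in host 6; 14 vCPU remain.
9 hosts × 48 vCPU = 432 vCPU; used 345 vCPU; unused 87 vCPU.

87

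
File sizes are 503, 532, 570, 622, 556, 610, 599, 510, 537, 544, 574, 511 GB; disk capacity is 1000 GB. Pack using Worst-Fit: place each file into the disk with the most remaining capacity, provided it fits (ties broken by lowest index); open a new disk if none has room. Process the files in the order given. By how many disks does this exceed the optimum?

Worst-Fit: [503] [532] [570] [622] [556] [610] [599] [510] [537] [544] [574] [511] → 12 disks.
12 files exceed 500 GB (half the capacity), and no two of those can share a disk, so at least 12 disks are needed.
So 12 is already optimal.

0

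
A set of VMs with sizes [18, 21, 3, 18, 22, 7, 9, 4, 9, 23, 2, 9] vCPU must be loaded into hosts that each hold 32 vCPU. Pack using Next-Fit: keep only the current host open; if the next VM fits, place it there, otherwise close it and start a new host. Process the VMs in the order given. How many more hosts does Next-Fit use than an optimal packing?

Next-Fit: [18] [21,3] [18] [22,7] [9,4,9] [23,2] [9] → 7 hosts.
Total size 145 vCPU; any packing needs at least ⌈145/32⌉ = 5 hosts.
An optimal packing achieves that bound: [23,9] [22,9] [21,9,2] [18,7,4,3] [18] → 5 hosts.
Excess: 7 − 5 = 2.

2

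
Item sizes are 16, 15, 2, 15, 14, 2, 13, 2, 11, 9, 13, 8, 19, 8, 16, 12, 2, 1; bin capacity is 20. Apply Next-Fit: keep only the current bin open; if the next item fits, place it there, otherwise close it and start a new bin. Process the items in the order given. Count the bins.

12

Put 16 in bin 1; 4 remain.
Put 15 in bin 2; 5 remain.
Put 2 in bin 2; 3 remain.
Put 15 in bin 3; 5 remain.
Put 14 in bin 4; 6 remain.
Put 2 in bin 4; 4 remain.
Put 13 in bin 5; 7 remain.
Put 2 in bin 5; 5 remain.
Put 11 in bin 6; 9 remain.
Put 9 in bin 6; 0 remain.
Put 13 in bin 7; 7 remain.
Put 8 in bin 8; 12 remain.
Put 19 in bin 9; 1 remain.
Put 8 in bin 10; 12 remain.
Put 16 in bin 11; 4 remain.
Put 12 in bin 12; 8 remain.
Put 2 in bin 12; 6 remain.
Put 1 in bin 12; 5 remain.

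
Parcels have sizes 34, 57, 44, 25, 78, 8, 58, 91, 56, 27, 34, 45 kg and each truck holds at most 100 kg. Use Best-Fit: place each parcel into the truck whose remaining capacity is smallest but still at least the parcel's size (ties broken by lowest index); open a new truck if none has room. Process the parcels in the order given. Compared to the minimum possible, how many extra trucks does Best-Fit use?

Best-Fit: [34,57,8] [44,25,27] [78] [58,34] [91] [56] [45] → 7 trucks.
Total size 557 kg; any packing needs at least ⌈557/100⌉ = 6 trucks.
An optimal packing achieves that bound: [91,8] [78] [58,34] [57,34] [56,44] [45,27,25] → 6 trucks.
Excess: 7 − 6 = 1.

1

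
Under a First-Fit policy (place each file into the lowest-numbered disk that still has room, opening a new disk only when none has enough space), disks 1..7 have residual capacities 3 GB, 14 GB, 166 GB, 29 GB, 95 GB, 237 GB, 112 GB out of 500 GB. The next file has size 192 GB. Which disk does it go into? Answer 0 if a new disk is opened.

Disks with room: disk 6 (237 GB).
The first with room is disk 6.

6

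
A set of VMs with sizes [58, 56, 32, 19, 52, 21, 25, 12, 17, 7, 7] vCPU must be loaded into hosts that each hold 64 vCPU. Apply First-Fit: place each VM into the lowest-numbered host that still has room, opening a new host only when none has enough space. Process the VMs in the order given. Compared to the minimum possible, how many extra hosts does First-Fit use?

First-Fit: [58] [56,7] [32,19,12] [52,7] [21,25,17] → 5 hosts.
Total size 306 vCPU; any packing needs at least ⌈306/64⌉ = 5 hosts.
So 5 is already optimal.

0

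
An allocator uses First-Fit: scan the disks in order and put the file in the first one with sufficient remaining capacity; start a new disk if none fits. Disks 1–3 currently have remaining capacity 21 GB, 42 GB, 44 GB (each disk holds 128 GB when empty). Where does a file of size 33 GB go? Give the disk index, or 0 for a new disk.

2

Disks with room: disk 2 (42 GB), disk 3 (44 GB).
The first with room is disk 2.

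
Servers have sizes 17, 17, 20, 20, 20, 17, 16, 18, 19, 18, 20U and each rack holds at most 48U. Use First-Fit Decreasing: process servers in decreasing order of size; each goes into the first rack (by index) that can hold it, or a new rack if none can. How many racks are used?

Sorted descending: 20, 20, 20, 20, 19, 18, 18, 17, 17, 17, 16.
Put 20U in rack 1; 28U remain.
Put 20U in rack 1; 8U remain.
Put 20U in rack 2; 28U remain.
Put 20U in rack 2; 8U remain.
Put 19U in rack 3; 29U remain.
Put 18U in rack 3; 11U remain.
Put 18U in rack 4; 30U remain.
Put 17U in rack 4; 13U remain.
Put 17U in rack 5; 31U remain.
Put 17U in rack 5; 14U remain.
Put 16U in rack 6; 32U remain.
Final racks: [20,20] [20,20] [19,18] [18,17] [17,17] [16].

6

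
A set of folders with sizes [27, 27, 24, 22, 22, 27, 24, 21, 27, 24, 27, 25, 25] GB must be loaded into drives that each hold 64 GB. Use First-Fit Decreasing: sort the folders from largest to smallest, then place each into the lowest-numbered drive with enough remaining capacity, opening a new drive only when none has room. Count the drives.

Sorted descending: 27, 27, 27, 27, 27, 25, 25, 24, 24, 24, 22, 22, 21.
drive 1: place 27 GB, 37 GB left
drive 1: place 27 GB, 10 GB left
drive 2: place 27 GB, 37 GB left
drive 2: place 27 GB, 10 GB left
drive 3: place 27 GB, 37 GB left
drive 3: place 25 GB, 12 GB left
drive 4: place 25 GB, 39 GB left
drive 4: place 24 GB, 15 GB left
drive 5: place 24 GB, 40 GB left
drive 5: place 24 GB, 16 GB left
drive 6: place 22 GB, 42 GB left
drive 6: place 22 GB, 20 GB left
drive 7: place 21 GB, 43 GB left
Final drives: [27,27] [27,27] [27,25] [25,24] [24,24] [22,22] [21].

7 drives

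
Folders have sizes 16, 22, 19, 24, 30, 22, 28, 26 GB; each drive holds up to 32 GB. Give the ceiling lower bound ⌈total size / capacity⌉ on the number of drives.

6 drives

Total size = 16 + 22 + 19 + 24 + 30 + 22 + 28 + 26 = 187 GB.
⌈187 / 32⌉ = 6.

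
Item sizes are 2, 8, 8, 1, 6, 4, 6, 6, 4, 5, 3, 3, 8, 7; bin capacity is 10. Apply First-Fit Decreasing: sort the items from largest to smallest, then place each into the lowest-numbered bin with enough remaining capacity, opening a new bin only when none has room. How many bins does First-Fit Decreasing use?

Sorted descending: 8, 8, 8, 7, 6, 6, 6, 5, 4, 4, 3, 3, 2, 1.
8 → bin 1 (remaining 2)
8 → bin 2 (remaining 2)
8 → bin 3 (remaining 2)
7 → bin 4 (remaining 3)
6 → bin 5 (remaining 4)
6 → bin 6 (remaining 4)
6 → bin 7 (remaining 4)
5 → bin 8 (remaining 5)
4 → bin 5 (remaining 0)
4 → bin 6 (remaining 0)
3 → bin 4 (remaining 0)
3 → bin 7 (remaining 1)
2 → bin 1 (remaining 0)
1 → bin 2 (remaining 1)
Final bins: [8,2] [8,1] [8] [7,3] [6,4] [6,4] [6,3] [5].

8 bins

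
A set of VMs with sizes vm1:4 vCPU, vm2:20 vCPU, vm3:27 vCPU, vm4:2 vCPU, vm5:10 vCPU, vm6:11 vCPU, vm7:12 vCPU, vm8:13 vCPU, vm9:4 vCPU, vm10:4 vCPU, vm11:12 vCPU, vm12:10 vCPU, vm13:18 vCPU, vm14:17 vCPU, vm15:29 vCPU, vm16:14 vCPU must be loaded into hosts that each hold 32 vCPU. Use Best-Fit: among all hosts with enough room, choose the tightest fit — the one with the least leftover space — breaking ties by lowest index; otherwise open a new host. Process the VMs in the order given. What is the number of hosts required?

7

Put vm1 (4 vCPU) in host 1; 28 vCPU remain.
Put vm2 (20 vCPU) in host 1; 8 vCPU remain.
Put vm3 (27 vCPU) in host 2; 5 vCPU remain.
Put vm4 (2 vCPU) in host 2; 3 vCPU remain.
Put vm5 (10 vCPU) in host 3; 22 vCPU remain.
Put vm6 (11 vCPU) in host 3; 11 vCPU remain.
Put vm7 (12 vCPU) in host 4; 20 vCPU remain.
Put vm8 (13 vCPU) in host 4; 7 vCPU remain.
Put vm9 (4 vCPU) in host 4; 3 vCPU remain.
Put vm10 (4 vCPU) in host 1; 4 vCPU remain.
Put vm11 (12 vCPU) in host 5; 20 vCPU remain.
Put vm12 (10 vCPU) in host 3; 1 vCPU remain.
Put vm13 (18 vCPU) in host 5; 2 vCPU remain.
Put vm14 (17 vCPU) in host 6; 15 vCPU remain.
Put vm15 (29 vCPU) in host 7; 3 vCPU remain.
Put vm16 (14 vCPU) in host 6; 1 vCPU remain.
Final hosts: [4,20,4] [27,2] [10,11,10] [12,13,4] [12,18] [17,14] [29].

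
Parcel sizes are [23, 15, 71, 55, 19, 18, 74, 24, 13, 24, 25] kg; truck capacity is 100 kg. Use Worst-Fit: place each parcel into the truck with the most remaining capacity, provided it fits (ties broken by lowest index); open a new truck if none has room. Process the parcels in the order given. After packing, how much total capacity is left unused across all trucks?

Put 23 kg in truck 1; 77 kg remain.
Put 15 kg in truck 1; 62 kg remain.
Put 71 kg in truck 2; 29 kg remain.
Put 55 kg in truck 1; 7 kg remain.
Put 19 kg in truck 2; 10 kg remain.
Put 18 kg in truck 3; 82 kg remain.
Put 74 kg in truck 3; 8 kg remain.
Put 24 kg in truck 4; 76 kg remain.
Put 13 kg in truck 4; 63 kg remain.
Put 24 kg in truck 4; 39 kg remain.
Put 25 kg in truck 4; 14 kg remain.
4 trucks × 100 kg = 400 kg; used 361 kg; unused 39 kg.

39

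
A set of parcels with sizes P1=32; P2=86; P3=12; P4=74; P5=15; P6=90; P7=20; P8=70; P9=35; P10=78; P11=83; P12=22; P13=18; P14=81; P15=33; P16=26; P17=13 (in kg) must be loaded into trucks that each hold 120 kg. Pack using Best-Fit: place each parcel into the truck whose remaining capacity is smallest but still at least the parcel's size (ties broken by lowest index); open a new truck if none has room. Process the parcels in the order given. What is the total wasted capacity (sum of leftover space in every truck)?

52

P1 (32 kg) → truck 1 (remaining 88 kg)
P2 (86 kg) → truck 1 (remaining 2 kg)
P3 (12 kg) → truck 2 (remaining 108 kg)
P4 (74 kg) → truck 2 (remaining 34 kg)
P5 (15 kg) → truck 2 (remaining 19 kg)
P6 (90 kg) → truck 3 (remaining 30 kg)
P7 (20 kg) → truck 3 (remaining 10 kg)
P8 (70 kg) → truck 4 (remaining 50 kg)
P9 (35 kg) → truck 4 (remaining 15 kg)
P10 (78 kg) → truck 5 (remaining 42 kg)
P11 (83 kg) → truck 6 (remaining 37 kg)
P12 (22 kg) → truck 6 (remaining 15 kg)
P13 (18 kg) → truck 2 (remaining 1 kg)
P14 (81 kg) → truck 7 (remaining 39 kg)
P15 (33 kg) → truck 7 (remaining 6 kg)
P16 (26 kg) → truck 5 (remaining 16 kg)
P17 (13 kg) → truck 4 (remaining 2 kg)
7 trucks × 120 kg = 840 kg; used 788 kg; unused 52 kg.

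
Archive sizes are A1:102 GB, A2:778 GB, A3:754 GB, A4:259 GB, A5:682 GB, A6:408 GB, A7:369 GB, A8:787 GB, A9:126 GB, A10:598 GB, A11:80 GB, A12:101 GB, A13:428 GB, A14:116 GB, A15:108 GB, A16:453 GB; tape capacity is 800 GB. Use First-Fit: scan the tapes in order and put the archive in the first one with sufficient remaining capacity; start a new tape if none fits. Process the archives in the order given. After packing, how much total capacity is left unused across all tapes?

A1 (102 GB) → tape 1 (remaining 698 GB)
A2 (778 GB) → tape 2 (remaining 22 GB)
A3 (754 GB) → tape 3 (remaining 46 GB)
A4 (259 GB) → tape 1 (remaining 439 GB)
A5 (682 GB) → tape 4 (remaining 118 GB)
A6 (408 GB) → tape 1 (remaining 31 GB)
A7 (369 GB) → tape 5 (remaining 431 GB)
A8 (787 GB) → tape 6 (remaining 13 GB)
A9 (126 GB) → tape 5 (remaining 305 GB)
A10 (598 GB) → tape 7 (remaining 202 GB)
A11 (80 GB) → tape 4 (remaining 38 GB)
A12 (101 GB) → tape 5 (remaining 204 GB)
A13 (428 GB) → tape 8 (remaining 372 GB)
A14 (116 GB) → tape 5 (remaining 88 GB)
A15 (108 GB) → tape 7 (remaining 94 GB)
A16 (453 GB) → tape 9 (remaining 347 GB)
9 tapes × 800 GB = 7200 GB; used 6149 GB; unused 1051 GB.

1051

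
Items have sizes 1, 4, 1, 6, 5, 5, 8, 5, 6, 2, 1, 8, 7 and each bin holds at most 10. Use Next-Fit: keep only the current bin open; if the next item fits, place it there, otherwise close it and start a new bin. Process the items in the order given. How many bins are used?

8 bins

1 → bin 1 (remaining 9)
4 → bin 1 (remaining 5)
1 → bin 1 (remaining 4)
6 → bin 2 (remaining 4)
5 → bin 3 (remaining 5)
5 → bin 3 (remaining 0)
8 → bin 4 (remaining 2)
5 → bin 5 (remaining 5)
6 → bin 6 (remaining 4)
2 → bin 6 (remaining 2)
1 → bin 6 (remaining 1)
8 → bin 7 (remaining 2)
7 → bin 8 (remaining 3)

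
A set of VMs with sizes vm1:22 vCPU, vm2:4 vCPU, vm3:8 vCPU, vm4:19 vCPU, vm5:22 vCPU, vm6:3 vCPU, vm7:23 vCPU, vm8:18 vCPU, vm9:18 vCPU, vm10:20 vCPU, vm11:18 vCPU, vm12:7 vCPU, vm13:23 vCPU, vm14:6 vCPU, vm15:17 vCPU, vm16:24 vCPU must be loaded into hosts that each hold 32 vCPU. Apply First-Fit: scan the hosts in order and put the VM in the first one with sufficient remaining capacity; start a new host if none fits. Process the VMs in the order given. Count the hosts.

host 1: place vm1 (22 vCPU), 10 vCPU left
host 1: place vm2 (4 vCPU), 6 vCPU left
host 2: place vm3 (8 vCPU), 24 vCPU left
host 2: place vm4 (19 vCPU), 5 vCPU left
host 3: place vm5 (22 vCPU), 10 vCPU left
host 1: place vm6 (3 vCPU), 3 vCPU left
host 4: place vm7 (23 vCPU), 9 vCPU left
host 5: place vm8 (18 vCPU), 14 vCPU left
host 6: place vm9 (18 vCPU), 14 vCPU left
host 7: place vm10 (20 vCPU), 12 vCPU left
host 8: place vm11 (18 vCPU), 14 vCPU left
host 3: place vm12 (7 vCPU), 3 vCPU left
host 9: place vm13 (23 vCPU), 9 vCPU left
host 4: place vm14 (6 vCPU), 3 vCPU left
host 10: place vm15 (17 vCPU), 15 vCPU left
host 11: place vm16 (24 vCPU), 8 vCPU left

11 hosts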